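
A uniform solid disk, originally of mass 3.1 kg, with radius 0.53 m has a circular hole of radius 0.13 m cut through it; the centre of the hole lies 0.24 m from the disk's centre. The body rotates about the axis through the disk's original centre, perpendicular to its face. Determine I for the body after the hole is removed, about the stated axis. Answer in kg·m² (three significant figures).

Unpierced body about its centre: I₀ = (1/2)MR² = (1/2)(3.1)(0.53)² = 0.4354 kg·m².
The removed disk has mass m = M·(r/R)² = (3.1)(0.13/0.53)² = 0.18651 kg (same uniform areal density).
Its moment of inertia about the rotation axis (parallel-axis theorem): I_hole = (1/2)mr² + md² = (1/2)(0.18651)(0.13)² + (0.18651)(0.24)² = 0.012319 kg·m².
Treating the hole as negative mass, I = I₀ − I_hole = 0.4354 − 0.012319 = 0.42308 kg·m².

0.423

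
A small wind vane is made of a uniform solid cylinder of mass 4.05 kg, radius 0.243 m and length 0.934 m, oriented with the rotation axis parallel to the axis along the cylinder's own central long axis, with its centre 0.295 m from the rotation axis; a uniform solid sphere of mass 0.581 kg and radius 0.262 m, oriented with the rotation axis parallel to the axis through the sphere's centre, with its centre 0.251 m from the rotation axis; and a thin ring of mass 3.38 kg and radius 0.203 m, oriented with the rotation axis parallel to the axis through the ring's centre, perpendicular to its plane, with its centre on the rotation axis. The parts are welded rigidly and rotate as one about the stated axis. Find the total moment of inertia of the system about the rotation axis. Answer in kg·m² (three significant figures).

0.664

Solid cylinder: I_cm = (1/2)MR² = (1/2)(4.05)(0.243)² = 0.11957 kg·m²; centre at d = 0.295 m, so I = I_cm + Md² gives I = 0.11957 + (4.05)(0.295)² = 0.47203 kg·m².
Solid sphere: I_cm = (2/5)MR² = (2/5)(0.581)(0.262)² = 0.015953 kg·m²; centre at d = 0.251 m, so I = I_cm + Md² gives I = 0.015953 + (0.581)(0.251)² = 0.052556 kg·m².
Thin ring: I_cm = MR² = (3.38)(0.203)² = 0.13929 kg·m²; axis through the centre, so I = 0.13929 kg·m².
Total I = 0.47203 + 0.052556 + 0.13929 = 0.66387 kg·m².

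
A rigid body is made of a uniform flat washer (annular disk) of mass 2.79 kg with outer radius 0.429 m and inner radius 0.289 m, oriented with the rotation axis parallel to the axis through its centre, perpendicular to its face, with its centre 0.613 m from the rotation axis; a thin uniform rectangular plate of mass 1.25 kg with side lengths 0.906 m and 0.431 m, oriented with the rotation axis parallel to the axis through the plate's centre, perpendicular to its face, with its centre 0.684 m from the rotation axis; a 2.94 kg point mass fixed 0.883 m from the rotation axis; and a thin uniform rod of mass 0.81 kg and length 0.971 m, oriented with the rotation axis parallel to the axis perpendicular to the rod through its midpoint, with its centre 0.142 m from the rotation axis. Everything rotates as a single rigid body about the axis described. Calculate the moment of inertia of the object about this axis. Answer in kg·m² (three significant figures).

4.48

Annular disk: I_cm = (1/2)M(R²+r²) = (1/2)(2.79)[(0.429)² + (0.289)²] = 0.37325 kg·m²; centre at d = 0.613 m, so I = I_cm + Md² gives I = 0.37325 + (2.79)(0.613)² = 1.4216 kg·m².
Rectangular plate: I_cm = (1/12)M(a²+b²) = (1/12)(1.25)[(0.906)² + (0.431)²] = 0.10485 kg·m²; centre at d = 0.684 m, so I = I_cm + Md² gives I = 0.10485 + (1.25)(0.684)² = 0.68967 kg·m².
Point mass: I_cm = 0; centre at d = 0.883 m, so I = I_cm + Md² gives I = 0 + (2.94)(0.883)² = 2.2923 kg·m².
Thin rod: I_cm = (1/12)ML² = (1/12)(0.81)(0.971)² = 0.063642 kg·m²; centre at d = 0.142 m, so I = I_cm + Md² gives I = 0.063642 + (0.81)(0.142)² = 0.079975 kg·m².
Total I = 1.4216 + 0.68967 + 2.2923 + 0.079975 = 4.4836 kg·m².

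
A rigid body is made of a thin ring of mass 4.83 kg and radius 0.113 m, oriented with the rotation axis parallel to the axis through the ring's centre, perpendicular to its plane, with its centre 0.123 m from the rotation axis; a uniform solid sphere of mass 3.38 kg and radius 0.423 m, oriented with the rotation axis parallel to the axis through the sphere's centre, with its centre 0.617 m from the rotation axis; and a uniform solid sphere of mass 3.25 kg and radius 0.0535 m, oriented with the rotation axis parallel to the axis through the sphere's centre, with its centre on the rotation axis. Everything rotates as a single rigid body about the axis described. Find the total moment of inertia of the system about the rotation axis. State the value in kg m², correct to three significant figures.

Thin ring: I_cm = MR² = (4.83)(0.113)² = 0.061674 kg m²; centre at d = 0.123 m, so I = I_cm + Md² gives I = 0.061674 + (4.83)(0.123)² = 0.13475 kg m².
Solid sphere: I_cm = (2/5)MR² = (2/5)(3.38)(0.423)² = 0.24191 kg m²; centre at d = 0.617 m, so I = I_cm + Md² gives I = 0.24191 + (3.38)(0.617)² = 1.5286 kg m².
Solid sphere: I_cm = (2/5)MR² = (2/5)(3.25)(0.0535)² = 0.0037209 kg m²; axis through the centre, so I = 0.0037209 kg m².
Total I = 0.13475 + 1.5286 + 0.0037209 = 1.6671 kg m².

1.67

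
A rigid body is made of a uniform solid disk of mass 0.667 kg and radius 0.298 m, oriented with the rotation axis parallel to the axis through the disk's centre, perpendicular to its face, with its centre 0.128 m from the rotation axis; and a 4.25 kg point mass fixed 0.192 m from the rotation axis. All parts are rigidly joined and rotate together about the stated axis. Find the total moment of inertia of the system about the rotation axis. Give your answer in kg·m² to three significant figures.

Solid disk: I_cm = (1/2)MR² = (1/2)(0.667)(0.298)² = 0.029616 kg·m²; centre at d = 0.128 m, so the parallel axis theorem gives I = 0.029616 + (0.667)(0.128)² = 0.040544 kg·m².
Point mass: I_cm = 0; centre at d = 0.192 m, so the parallel axis theorem gives I = 0 + (4.25)(0.192)² = 0.15667 kg·m².
Total I = 0.040544 + 0.15667 = 0.19722 kg·m².

0.197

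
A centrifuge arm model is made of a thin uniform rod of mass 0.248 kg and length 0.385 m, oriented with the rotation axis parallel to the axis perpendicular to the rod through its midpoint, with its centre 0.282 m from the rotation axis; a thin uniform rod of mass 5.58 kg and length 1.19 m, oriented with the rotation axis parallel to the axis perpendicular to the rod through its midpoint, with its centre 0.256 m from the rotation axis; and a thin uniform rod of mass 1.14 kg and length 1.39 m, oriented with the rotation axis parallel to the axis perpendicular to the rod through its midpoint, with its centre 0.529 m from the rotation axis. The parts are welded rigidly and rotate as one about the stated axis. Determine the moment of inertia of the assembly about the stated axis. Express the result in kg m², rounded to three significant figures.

Thin rod: I_cm = (1/12)ML² = (1/12)(0.248)(0.385)² = 0.0030633 kg m²; centre at d = 0.282 m, so I = I_cm + Md² gives I = 0.0030633 + (0.248)(0.282)² = 0.022785 kg m².
Thin rod: I_cm = (1/12)ML² = (1/12)(5.58)(1.19)² = 0.65849 kg m²; centre at d = 0.256 m, so I = I_cm + Md² gives I = 0.65849 + (5.58)(0.256)² = 1.0242 kg m².
Thin rod: I_cm = (1/12)ML² = (1/12)(1.14)(1.39)² = 0.18355 kg m²; centre at d = 0.529 m, so I = I_cm + Md² gives I = 0.18355 + (1.14)(0.529)² = 0.50257 kg m².
Total I = 0.022785 + 1.0242 + 0.50257 = 1.5495 kg m².

1.55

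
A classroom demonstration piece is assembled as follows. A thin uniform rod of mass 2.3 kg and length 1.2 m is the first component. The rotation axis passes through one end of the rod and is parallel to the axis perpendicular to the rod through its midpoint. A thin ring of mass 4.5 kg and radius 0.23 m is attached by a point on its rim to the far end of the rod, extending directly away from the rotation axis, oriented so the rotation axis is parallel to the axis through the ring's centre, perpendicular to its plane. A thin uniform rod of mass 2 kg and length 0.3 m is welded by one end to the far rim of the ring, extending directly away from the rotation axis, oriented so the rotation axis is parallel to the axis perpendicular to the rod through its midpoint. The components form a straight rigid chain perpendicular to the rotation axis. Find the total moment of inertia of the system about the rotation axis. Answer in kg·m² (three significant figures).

Thin rod: I_cm = (1/12)ML² = (1/12)(2.3)(1.2)² = 0.276 kg·m²; centre at d = 0.6 m, so the parallel axis theorem gives I = 0.276 + (2.3)(0.6)² = 1.104 kg·m².
Thin ring: I_cm = MR² = (4.5)(0.23)² = 0.23805 kg·m²; centre at d = 0.6 + 0.6 + 0.23 = 1.43 m, so the parallel axis theorem gives I = 0.23805 + (4.5)(1.43)² = 9.4401 kg·m².
Thin rod: I_cm = (1/12)ML² = (1/12)(2)(0.3)² = 0.015 kg·m²; centre at d = 0.6 + 0.6 + 0.23 + 0.23 + 0.15 = 1.81 m, so the parallel axis theorem gives I = 0.015 + (2)(1.81)² = 6.5672 kg·m².
Total I = 1.104 + 9.4401 + 6.5672 = 17.111 kg·m².

17.1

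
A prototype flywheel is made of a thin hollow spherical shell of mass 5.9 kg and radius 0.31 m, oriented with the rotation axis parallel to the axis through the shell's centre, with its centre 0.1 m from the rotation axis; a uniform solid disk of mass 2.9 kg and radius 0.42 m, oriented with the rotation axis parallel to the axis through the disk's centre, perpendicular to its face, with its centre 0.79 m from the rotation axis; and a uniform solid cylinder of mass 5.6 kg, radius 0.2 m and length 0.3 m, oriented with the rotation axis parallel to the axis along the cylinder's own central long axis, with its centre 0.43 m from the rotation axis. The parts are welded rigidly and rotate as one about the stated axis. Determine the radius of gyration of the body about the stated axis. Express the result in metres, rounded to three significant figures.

Spherical shell: I_cm = (2/3)MR² = (2/3)(5.9)(0.31)² = 0.37799 kg m^2; centre at d = 0.1 m, so the parallel axis theorem gives I = 0.37799 + (5.9)(0.1)² = 0.43699 kg m^2.
Solid disk: I_cm = (1/2)MR² = (1/2)(2.9)(0.42)² = 0.25578 kg m^2; centre at d = 0.79 m, so the parallel axis theorem gives I = 0.25578 + (2.9)(0.79)² = 2.0657 kg m^2.
Solid cylinder: I_cm = (1/2)MR² = (1/2)(5.6)(0.2)² = 0.112 kg m^2; centre at d = 0.43 m, so the parallel axis theorem gives I = 0.112 + (5.6)(0.43)² = 1.1474 kg m^2.
Total I = 3.6501 kg m^2; total mass M = 14.4 kg.
k = √(I/M) = √(3.6501/14.4) = 0.50347 m.

0.503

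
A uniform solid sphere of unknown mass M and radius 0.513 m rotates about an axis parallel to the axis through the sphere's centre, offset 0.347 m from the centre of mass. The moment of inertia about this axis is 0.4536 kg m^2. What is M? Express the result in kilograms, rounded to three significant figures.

I = I_cm + Md² = (2/5)MR² + Md² = M·[0.4·(0.513)² + (0.347)²] = M·0.22568.
So M = 0.4536 / 0.22568 = 2.01 kg.

2.01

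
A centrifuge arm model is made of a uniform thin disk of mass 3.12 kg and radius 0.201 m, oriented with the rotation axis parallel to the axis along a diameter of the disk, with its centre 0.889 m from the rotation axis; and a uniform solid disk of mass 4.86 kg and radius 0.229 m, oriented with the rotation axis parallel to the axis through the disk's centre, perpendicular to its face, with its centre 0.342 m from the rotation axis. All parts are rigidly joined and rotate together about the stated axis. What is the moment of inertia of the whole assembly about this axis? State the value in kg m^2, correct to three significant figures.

3.19

Thin disk: I_cm = (1/4)MR² = (1/4)(3.12)(0.201)² = 0.031513 kg m^2; centre at d = 0.889 m, so I = I_cm + Md² gives I = 0.031513 + (3.12)(0.889)² = 2.4973 kg m^2.
Solid disk: I_cm = (1/2)MR² = (1/2)(4.86)(0.229)² = 0.12743 kg m^2; centre at d = 0.342 m, so I = I_cm + Md² gives I = 0.12743 + (4.86)(0.342)² = 0.69588 kg m^2.
Total I = 2.4973 + 0.69588 = 3.1932 kg m^2.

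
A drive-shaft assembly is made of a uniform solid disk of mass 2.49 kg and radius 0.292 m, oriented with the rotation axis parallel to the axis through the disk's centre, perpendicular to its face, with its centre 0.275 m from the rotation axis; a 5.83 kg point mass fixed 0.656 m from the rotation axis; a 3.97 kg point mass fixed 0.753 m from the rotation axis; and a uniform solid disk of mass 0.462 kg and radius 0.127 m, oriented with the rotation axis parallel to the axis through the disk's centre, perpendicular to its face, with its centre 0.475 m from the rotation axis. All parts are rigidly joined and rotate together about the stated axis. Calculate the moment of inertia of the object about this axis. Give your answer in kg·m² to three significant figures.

Solid disk: I_cm = (1/2)MR² = (1/2)(2.49)(0.292)² = 0.10615 kg·m²; centre at d = 0.275 m, so I = I_cm + Md² gives I = 0.10615 + (2.49)(0.275)² = 0.29446 kg·m².
Point mass: I_cm = 0; centre at d = 0.656 m, so I = I_cm + Md² gives I = 0 + (5.83)(0.656)² = 2.5089 kg·m².
Point mass: I_cm = 0; centre at d = 0.753 m, so I = I_cm + Md² gives I = 0 + (3.97)(0.753)² = 2.251 kg·m².
Solid disk: I_cm = (1/2)MR² = (1/2)(0.462)(0.127)² = 0.0037258 kg·m²; centre at d = 0.475 m, so I = I_cm + Md² gives I = 0.0037258 + (0.462)(0.475)² = 0.10796 kg·m².
Total I = 0.29446 + 2.5089 + 2.251 + 0.10796 = 5.1623 kg·m².

5.16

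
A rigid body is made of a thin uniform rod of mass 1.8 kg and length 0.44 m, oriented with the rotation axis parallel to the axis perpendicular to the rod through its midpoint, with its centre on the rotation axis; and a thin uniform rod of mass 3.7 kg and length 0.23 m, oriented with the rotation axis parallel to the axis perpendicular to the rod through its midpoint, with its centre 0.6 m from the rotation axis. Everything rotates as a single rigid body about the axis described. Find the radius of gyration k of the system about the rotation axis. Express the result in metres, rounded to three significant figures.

Thin rod: I_cm = (1/12)ML² = (1/12)(1.8)(0.44)² = 0.02904 kg·m²; axis through the centre, so I = 0.02904 kg·m².
Thin rod: I_cm = (1/12)ML² = (1/12)(3.7)(0.23)² = 0.016311 kg·m²; centre at d = 0.6 m, so the parallel axis theorem gives I = 0.016311 + (3.7)(0.6)² = 1.3483 kg·m².
Total I = 1.3774 kg·m²; total mass M = 5.5 kg.
k = √(I/M) = √(1.3774/5.5) = 0.50043 m.

0.500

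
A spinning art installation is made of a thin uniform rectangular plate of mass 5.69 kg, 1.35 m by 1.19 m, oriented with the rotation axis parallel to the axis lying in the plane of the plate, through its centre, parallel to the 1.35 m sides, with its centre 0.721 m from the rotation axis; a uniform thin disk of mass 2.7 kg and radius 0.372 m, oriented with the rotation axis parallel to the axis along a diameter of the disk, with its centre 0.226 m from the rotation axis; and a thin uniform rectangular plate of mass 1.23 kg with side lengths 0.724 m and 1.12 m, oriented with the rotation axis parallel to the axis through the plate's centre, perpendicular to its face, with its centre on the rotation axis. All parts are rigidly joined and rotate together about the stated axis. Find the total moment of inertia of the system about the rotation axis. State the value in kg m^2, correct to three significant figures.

Rectangular plate: I_cm = (1/12)Mb² = (1/12)(5.69)(1.19)² = 0.67147 kg m^2; centre at d = 0.721 m, so I = I_cm + Md² gives I = 0.67147 + (5.69)(0.721)² = 3.6294 kg m^2.
Thin disk: I_cm = (1/4)MR² = (1/4)(2.7)(0.372)² = 0.093409 kg m^2; centre at d = 0.226 m, so I = I_cm + Md² gives I = 0.093409 + (2.7)(0.226)² = 0.23131 kg m^2.
Rectangular plate: I_cm = (1/12)M(a²+b²) = (1/12)(1.23)[(0.724)² + (1.12)²] = 0.1823 kg m^2; axis through the centre, so I = 0.1823 kg m^2.
Total I = 3.6294 + 0.23131 + 0.1823 = 4.043 kg m^2.

4.04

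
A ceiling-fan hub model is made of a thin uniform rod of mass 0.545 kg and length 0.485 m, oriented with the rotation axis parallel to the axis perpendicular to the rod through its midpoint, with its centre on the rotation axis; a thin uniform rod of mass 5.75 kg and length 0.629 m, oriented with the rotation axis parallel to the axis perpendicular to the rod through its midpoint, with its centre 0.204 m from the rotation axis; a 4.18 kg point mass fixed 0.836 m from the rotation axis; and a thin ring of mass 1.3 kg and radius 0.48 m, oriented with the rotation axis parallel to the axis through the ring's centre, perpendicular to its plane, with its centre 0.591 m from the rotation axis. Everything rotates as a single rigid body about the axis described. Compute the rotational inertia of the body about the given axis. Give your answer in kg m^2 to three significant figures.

Thin rod: I_cm = (1/12)ML² = (1/12)(0.545)(0.485)² = 0.010683 kg m^2; axis through the centre, so I = 0.010683 kg m^2.
Thin rod: I_cm = (1/12)ML² = (1/12)(5.75)(0.629)² = 0.18958 kg m^2; centre at d = 0.204 m, so the parallel axis theorem gives I = 0.18958 + (5.75)(0.204)² = 0.42887 kg m^2.
Point mass: I_cm = 0; centre at d = 0.836 m, so the parallel axis theorem gives I = 0 + (4.18)(0.836)² = 2.9214 kg m^2.
Thin ring: I_cm = MR² = (1.3)(0.48)² = 0.29952 kg m^2; centre at d = 0.591 m, so the parallel axis theorem gives I = 0.29952 + (1.3)(0.591)² = 0.75359 kg m^2.
Total I = 0.010683 + 0.42887 + 2.9214 + 0.75359 = 4.1145 kg m^2.

4.11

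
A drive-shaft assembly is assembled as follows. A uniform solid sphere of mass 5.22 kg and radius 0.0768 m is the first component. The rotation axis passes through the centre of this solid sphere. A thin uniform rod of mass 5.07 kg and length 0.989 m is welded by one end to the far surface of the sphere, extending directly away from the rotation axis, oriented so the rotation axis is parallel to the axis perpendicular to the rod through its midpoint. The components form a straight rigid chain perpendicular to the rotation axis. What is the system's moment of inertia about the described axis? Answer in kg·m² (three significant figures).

2.08

Solid sphere: I_cm = (2/5)MR² = (2/5)(5.22)(0.0768)² = 0.012316 kg·m²; axis through the centre, so I = 0.012316 kg·m².
Thin rod: I_cm = (1/12)ML² = (1/12)(5.07)(0.989)² = 0.41326 kg·m²; centre at d = 0.0768 + 0.4945 = 0.5713 m, so I = I_cm + Md² gives I = 0.41326 + (5.07)(0.5713)² = 2.068 kg·m².
Total I = 0.012316 + 2.068 = 2.0803 kg·m².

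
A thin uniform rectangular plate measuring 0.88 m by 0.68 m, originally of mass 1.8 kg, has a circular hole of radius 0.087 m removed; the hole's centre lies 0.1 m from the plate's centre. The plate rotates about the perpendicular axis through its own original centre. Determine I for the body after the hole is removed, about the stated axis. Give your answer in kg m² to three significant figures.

Unpierced body about its centre: I₀ = (1/12)M(a²+b²) = (1/12)(1.8)[(0.88)² + (0.68)²] = 0.18552 kg m².
The removed disk has mass m = M·πr²/(ab) = (1.8)·π(0.087)²/(0.88·0.68) = 0.071527 kg (same uniform areal density).
Its moment of inertia about the rotation axis (parallel-axis theorem): I_hole = (1/2)mr² + md² = (1/2)(0.071527)(0.087)² + (0.071527)(0.1)² = 0.00098596 kg m².
Treating the hole as negative mass, I = I₀ − I_hole = 0.18552 − 0.00098596 = 0.18453 kg m².

0.185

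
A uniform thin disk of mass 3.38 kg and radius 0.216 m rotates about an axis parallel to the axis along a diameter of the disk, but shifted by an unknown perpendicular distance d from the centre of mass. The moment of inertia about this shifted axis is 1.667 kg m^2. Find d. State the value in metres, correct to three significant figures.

0.694

About the centre-of-mass axis, I_cm = (1/4)MR² = (1/4)(3.38)(0.216)² = 0.039424 kg m^2.
Parallel axis theorem: I = I_cm + Md², so Md² = 1.667 − 0.039424 = 1.6276 kg m^2.
d = √(1.6276 / 3.38) = 0.69392 m.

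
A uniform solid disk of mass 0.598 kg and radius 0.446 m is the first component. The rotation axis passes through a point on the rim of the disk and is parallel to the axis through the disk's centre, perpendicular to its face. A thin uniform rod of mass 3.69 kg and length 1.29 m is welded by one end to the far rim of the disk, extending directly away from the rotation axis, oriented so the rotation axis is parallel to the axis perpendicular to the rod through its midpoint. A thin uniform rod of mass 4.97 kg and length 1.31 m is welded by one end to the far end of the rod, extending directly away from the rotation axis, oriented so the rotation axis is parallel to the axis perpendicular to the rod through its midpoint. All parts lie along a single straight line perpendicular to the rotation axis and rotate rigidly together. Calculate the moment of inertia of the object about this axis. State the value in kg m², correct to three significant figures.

Solid disk: I_cm = (1/2)MR² = (1/2)(0.598)(0.446)² = 0.059476 kg m²; centre at d = 0.446 m, so the parallel axis theorem gives I = 0.059476 + (0.598)(0.446)² = 0.17843 kg m².
Thin rod: I_cm = (1/12)ML² = (1/12)(3.69)(1.29)² = 0.51171 kg m²; centre at d = 0.446 + 0.446 + 0.645 = 1.537 m, so the parallel axis theorem gives I = 0.51171 + (3.69)(1.537)² = 9.2289 kg m².
Thin rod: I_cm = (1/12)ML² = (1/12)(4.97)(1.31)² = 0.71075 kg m²; centre at d = 0.446 + 0.446 + 0.645 + 0.645 + 0.655 = 2.837 m, so the parallel axis theorem gives I = 0.71075 + (4.97)(2.837)² = 40.712 kg m².
Total I = 0.17843 + 9.2289 + 40.712 = 50.119 kg m².

50.1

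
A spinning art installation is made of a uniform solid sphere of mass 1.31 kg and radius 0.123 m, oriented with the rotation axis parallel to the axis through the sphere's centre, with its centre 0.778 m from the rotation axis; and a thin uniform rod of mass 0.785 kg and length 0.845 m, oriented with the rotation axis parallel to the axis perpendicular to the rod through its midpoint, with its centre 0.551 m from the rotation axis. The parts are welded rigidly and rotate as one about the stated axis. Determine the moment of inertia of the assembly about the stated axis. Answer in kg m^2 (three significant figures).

Solid sphere: I_cm = (2/5)MR² = (2/5)(1.31)(0.123)² = 0.0079276 kg m^2; centre at d = 0.778 m, so I = I_cm + Md² gives I = 0.0079276 + (1.31)(0.778)² = 0.80085 kg m^2.
Thin rod: I_cm = (1/12)ML² = (1/12)(0.785)(0.845)² = 0.046709 kg m^2; centre at d = 0.551 m, so I = I_cm + Md² gives I = 0.046709 + (0.785)(0.551)² = 0.28504 kg m^2.
Total I = 0.80085 + 0.28504 = 1.0859 kg m^2.

1.09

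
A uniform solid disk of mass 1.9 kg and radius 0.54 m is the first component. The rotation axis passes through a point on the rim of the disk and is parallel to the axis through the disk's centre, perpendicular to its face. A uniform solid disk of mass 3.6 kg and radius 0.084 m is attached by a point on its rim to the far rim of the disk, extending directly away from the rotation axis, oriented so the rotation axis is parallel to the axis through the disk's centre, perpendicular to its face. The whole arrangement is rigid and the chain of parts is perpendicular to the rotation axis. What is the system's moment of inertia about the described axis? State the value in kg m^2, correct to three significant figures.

Solid disk: I_cm = (1/2)MR² = (1/2)(1.9)(0.54)² = 0.27702 kg m^2; centre at d = 0.54 m, so I = I_cm + Md² gives I = 0.27702 + (1.9)(0.54)² = 0.83106 kg m^2.
Solid disk: I_cm = (1/2)MR² = (1/2)(3.6)(0.084)² = 0.012701 kg m^2; centre at d = 0.54 + 0.54 + 0.084 = 1.164 m, so I = I_cm + Md² gives I = 0.012701 + (3.6)(1.164)² = 4.8903 kg m^2.
Total I = 0.83106 + 4.8903 = 5.7214 kg m^2.

5.72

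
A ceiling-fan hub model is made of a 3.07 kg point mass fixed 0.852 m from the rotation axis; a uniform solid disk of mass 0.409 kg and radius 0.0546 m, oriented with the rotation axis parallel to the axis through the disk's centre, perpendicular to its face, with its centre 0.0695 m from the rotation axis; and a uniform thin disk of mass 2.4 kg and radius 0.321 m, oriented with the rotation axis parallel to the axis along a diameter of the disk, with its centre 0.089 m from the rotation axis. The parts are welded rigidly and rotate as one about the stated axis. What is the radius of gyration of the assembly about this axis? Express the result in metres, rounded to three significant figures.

0.627

Point mass: I_cm = 0; centre at d = 0.852 m, so the parallel axis theorem gives I = 0 + (3.07)(0.852)² = 2.2285 kg m^2.
Solid disk: I_cm = (1/2)MR² = (1/2)(0.409)(0.0546)² = 0.00060965 kg m^2; centre at d = 0.0695 m, so the parallel axis theorem gives I = 0.00060965 + (0.409)(0.0695)² = 0.0025852 kg m^2.
Thin disk: I_cm = (1/4)MR² = (1/4)(2.4)(0.321)² = 0.061825 kg m^2; centre at d = 0.089 m, so the parallel axis theorem gives I = 0.061825 + (2.4)(0.089)² = 0.080835 kg m^2.
Total I = 2.3119 kg m^2; total mass M = 5.879 kg.
k = √(I/M) = √(2.3119/5.879) = 0.6271 m.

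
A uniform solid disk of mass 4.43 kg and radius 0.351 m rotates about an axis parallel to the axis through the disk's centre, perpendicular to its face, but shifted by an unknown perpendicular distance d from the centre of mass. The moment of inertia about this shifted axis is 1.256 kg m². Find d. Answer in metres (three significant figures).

0.471

About the centre-of-mass axis, I_cm = (1/2)MR² = (1/2)(4.43)(0.351)² = 0.27289 kg m².
Parallel axis theorem: I = I_cm + Md², so Md² = 1.256 − 0.27289 = 0.98311 kg m².
d = √(0.98311 / 4.43) = 0.47108 m.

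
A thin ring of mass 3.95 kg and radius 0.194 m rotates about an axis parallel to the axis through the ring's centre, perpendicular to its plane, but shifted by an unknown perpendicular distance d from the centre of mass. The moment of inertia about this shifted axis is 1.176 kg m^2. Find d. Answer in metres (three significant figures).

About the centre-of-mass axis, I_cm = MR² = (3.95)(0.194)² = 0.14866 kg m^2.
Parallel axis theorem: I = I_cm + Md², so Md² = 1.176 − 0.14866 = 1.0273 kg m^2.
d = √(1.0273 / 3.95) = 0.50999 m.

0.510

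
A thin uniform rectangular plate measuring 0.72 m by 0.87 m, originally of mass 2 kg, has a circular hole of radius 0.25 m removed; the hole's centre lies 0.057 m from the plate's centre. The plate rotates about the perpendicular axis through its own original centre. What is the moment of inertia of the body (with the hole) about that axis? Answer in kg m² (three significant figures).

Unpierced body about its centre: I₀ = (1/12)M(a²+b²) = (1/12)(2)[(0.72)² + (0.87)²] = 0.21255 kg m².
The removed disk has mass m = M·πr²/(ab) = (2)·π(0.25)²/(0.72·0.87) = 0.62691 kg (same uniform areal density).
Its moment of inertia about the rotation axis (parallel-axis theorem): I_hole = (1/2)mr² + md² = (1/2)(0.62691)(0.25)² + (0.62691)(0.057)² = 0.021628 kg m².
Treating the hole as negative mass, I = I₀ − I_hole = 0.21255 − 0.021628 = 0.19092 kg m².

0.191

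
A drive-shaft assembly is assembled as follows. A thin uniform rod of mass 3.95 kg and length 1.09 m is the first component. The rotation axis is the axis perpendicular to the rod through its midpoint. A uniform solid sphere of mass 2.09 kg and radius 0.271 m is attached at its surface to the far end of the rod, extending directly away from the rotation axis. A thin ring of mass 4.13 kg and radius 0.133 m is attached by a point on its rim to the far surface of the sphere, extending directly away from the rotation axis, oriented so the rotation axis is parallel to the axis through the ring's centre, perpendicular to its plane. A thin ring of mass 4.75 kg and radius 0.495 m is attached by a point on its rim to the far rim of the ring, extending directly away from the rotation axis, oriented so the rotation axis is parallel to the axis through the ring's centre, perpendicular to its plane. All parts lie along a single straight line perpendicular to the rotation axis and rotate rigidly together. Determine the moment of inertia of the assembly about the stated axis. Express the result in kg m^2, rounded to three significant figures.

25.4

Thin rod: I_cm = (1/12)ML² = (1/12)(3.95)(1.09)² = 0.39108 kg m^2; axis through the centre, so I = 0.39108 kg m^2.
Solid sphere: I_cm = (2/5)MR² = (2/5)(2.09)(0.271)² = 0.061397 kg m^2; centre at d = 0.545 + 0.271 = 0.816 m, so I = I_cm + Md² gives I = 0.061397 + (2.09)(0.816)² = 1.453 kg m^2.
Thin ring: I_cm = MR² = (4.13)(0.133)² = 0.073056 kg m^2; centre at d = 0.545 + 0.271 + 0.271 + 0.133 = 1.22 m, so I = I_cm + Md² gives I = 0.073056 + (4.13)(1.22)² = 6.2201 kg m^2.
Thin ring: I_cm = MR² = (4.75)(0.495)² = 1.1639 kg m^2; centre at d = 0.545 + 0.271 + 0.271 + 0.133 + 0.133 + 0.495 = 1.848 m, so I = I_cm + Md² gives I = 1.1639 + (4.75)(1.848)² = 17.386 kg m^2.
Total I = 0.39108 + 1.453 + 6.2201 + 17.386 = 25.45 kg m^2.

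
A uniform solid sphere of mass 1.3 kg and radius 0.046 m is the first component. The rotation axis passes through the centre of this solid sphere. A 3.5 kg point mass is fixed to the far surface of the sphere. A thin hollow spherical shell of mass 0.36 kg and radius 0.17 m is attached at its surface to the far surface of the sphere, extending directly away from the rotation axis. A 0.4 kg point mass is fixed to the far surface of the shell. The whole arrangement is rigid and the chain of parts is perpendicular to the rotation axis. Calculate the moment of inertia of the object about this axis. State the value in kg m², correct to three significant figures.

0.0918

Solid sphere: I_cm = (2/5)MR² = (2/5)(1.3)(0.046)² = 0.0011003 kg m²; axis through the centre, so I = 0.0011003 kg m².
Point mass: I_cm = 0; centre at d = 0.046 m, so I = I_cm + Md² gives I = 0 + (3.5)(0.046)² = 0.007406 kg m².
Spherical shell: I_cm = (2/3)MR² = (2/3)(0.36)(0.17)² = 0.006936 kg m²; centre at d = 0.046 + 0.17 = 0.216 m, so I = I_cm + Md² gives I = 0.006936 + (0.36)(0.216)² = 0.023732 kg m².
Point mass: I_cm = 0; centre at d = 0.046 + 0.17 + 0.17 = 0.386 m, so I = I_cm + Md² gives I = 0 + (0.4)(0.386)² = 0.059598 kg m².
Total I = 0.0011003 + 0.007406 + 0.023732 + 0.059598 = 0.091837 kg m².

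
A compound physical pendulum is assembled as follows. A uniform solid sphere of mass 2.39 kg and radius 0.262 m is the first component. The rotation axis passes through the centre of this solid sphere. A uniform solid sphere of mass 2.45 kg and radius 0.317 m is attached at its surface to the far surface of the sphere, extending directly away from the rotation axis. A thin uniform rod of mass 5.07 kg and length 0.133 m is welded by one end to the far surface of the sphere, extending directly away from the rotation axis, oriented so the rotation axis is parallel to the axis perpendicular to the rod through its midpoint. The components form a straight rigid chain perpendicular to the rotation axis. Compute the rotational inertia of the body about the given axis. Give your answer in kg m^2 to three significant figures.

5.69

Solid sphere: I_cm = (2/5)MR² = (2/5)(2.39)(0.262)² = 0.065624 kg m^2; axis through the centre, so I = 0.065624 kg m^2.
Solid sphere: I_cm = (2/5)MR² = (2/5)(2.45)(0.317)² = 0.098479 kg m^2; centre at d = 0.262 + 0.317 = 0.579 m, so I = I_cm + Md² gives I = 0.098479 + (2.45)(0.579)² = 0.91982 kg m^2.
Thin rod: I_cm = (1/12)ML² = (1/12)(5.07)(0.133)² = 0.0074736 kg m^2; centre at d = 0.262 + 0.317 + 0.317 + 0.0665 = 0.9625 m, so I = I_cm + Md² gives I = 0.0074736 + (5.07)(0.9625)² = 4.7044 kg m^2.
Total I = 0.065624 + 0.91982 + 4.7044 = 5.6898 kg m^2.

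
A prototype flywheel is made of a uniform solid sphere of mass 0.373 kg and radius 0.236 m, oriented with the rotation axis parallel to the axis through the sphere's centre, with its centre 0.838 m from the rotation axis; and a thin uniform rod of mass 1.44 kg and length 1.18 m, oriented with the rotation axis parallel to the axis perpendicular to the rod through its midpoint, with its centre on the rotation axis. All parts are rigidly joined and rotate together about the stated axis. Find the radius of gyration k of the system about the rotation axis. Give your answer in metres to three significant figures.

Solid sphere: I_cm = (2/5)MR² = (2/5)(0.373)(0.236)² = 0.0083098 kg·m²; centre at d = 0.838 m, so I = I_cm + Md² gives I = 0.0083098 + (0.373)(0.838)² = 0.27025 kg·m².
Thin rod: I_cm = (1/12)ML² = (1/12)(1.44)(1.18)² = 0.16709 kg·m²; axis through the centre, so I = 0.16709 kg·m².
Total I = 0.43733 kg·m²; total mass M = 1.813 kg.
k = √(I/M) = √(0.43733/1.813) = 0.49114 m.

0.491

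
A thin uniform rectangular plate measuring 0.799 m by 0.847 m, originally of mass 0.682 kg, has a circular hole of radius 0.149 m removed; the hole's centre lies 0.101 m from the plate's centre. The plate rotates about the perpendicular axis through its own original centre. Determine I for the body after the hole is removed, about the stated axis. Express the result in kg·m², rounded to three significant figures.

Unpierced body about its centre: I₀ = (1/12)M(a²+b²) = (1/12)(0.682)[(0.799)² + (0.847)²] = 0.077055 kg·m².
The removed disk has mass m = M·πr²/(ab) = (0.682)·π(0.149)²/(0.799·0.847) = 0.070287 kg (same uniform areal density).
Its moment of inertia about the rotation axis (parallel-axis theorem): I_hole = (1/2)mr² + md² = (1/2)(0.070287)(0.149)² + (0.070287)(0.101)² = 0.0014972 kg·m².
Treating the hole as negative mass, I = I₀ − I_hole = 0.077055 − 0.0014972 = 0.075558 kg·m².

0.0756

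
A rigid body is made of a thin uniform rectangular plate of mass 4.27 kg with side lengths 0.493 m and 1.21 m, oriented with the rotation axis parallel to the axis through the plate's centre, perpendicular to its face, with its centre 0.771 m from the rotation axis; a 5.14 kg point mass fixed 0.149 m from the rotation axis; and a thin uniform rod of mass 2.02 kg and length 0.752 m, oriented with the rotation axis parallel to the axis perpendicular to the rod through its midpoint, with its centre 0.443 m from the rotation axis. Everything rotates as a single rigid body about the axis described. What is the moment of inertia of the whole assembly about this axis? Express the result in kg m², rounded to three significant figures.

3.75

Rectangular plate: I_cm = (1/12)M(a²+b²) = (1/12)(4.27)[(0.493)² + (1.21)²] = 0.60746 kg m²; centre at d = 0.771 m, so the parallel axis theorem gives I = 0.60746 + (4.27)(0.771)² = 3.1457 kg m².
Point mass: I_cm = 0; centre at d = 0.149 m, so the parallel axis theorem gives I = 0 + (5.14)(0.149)² = 0.11411 kg m².
Thin rod: I_cm = (1/12)ML² = (1/12)(2.02)(0.752)² = 0.095193 kg m²; centre at d = 0.443 m, so the parallel axis theorem gives I = 0.095193 + (2.02)(0.443)² = 0.49162 kg m².
Total I = 3.1457 + 0.11411 + 0.49162 = 3.7515 kg m².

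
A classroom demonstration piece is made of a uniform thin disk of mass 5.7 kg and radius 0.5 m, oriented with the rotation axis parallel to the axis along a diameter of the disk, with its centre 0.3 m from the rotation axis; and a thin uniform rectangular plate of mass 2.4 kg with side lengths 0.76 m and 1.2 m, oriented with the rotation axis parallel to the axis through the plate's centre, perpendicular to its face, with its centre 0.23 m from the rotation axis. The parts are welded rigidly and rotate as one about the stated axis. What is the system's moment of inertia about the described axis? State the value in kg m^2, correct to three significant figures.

Thin disk: I_cm = (1/4)MR² = (1/4)(5.7)(0.5)² = 0.35625 kg m^2; centre at d = 0.3 m, so I = I_cm + Md² gives I = 0.35625 + (5.7)(0.3)² = 0.86925 kg m^2.
Rectangular plate: I_cm = (1/12)M(a²+b²) = (1/12)(2.4)[(0.76)² + (1.2)²] = 0.40352 kg m^2; centre at d = 0.23 m, so I = I_cm + Md² gives I = 0.40352 + (2.4)(0.23)² = 0.53048 kg m^2.
Total I = 0.86925 + 0.53048 = 1.3997 kg m^2.

1.40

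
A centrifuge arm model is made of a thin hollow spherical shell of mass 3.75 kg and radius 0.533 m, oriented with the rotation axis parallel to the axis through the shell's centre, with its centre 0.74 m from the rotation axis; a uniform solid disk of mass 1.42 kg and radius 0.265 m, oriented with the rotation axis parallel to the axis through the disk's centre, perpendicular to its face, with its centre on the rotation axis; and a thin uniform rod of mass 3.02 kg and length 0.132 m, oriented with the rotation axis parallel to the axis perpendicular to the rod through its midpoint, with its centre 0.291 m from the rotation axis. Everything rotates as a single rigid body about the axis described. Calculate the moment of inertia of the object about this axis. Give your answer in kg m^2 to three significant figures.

3.07

Spherical shell: I_cm = (2/3)MR² = (2/3)(3.75)(0.533)² = 0.71022 kg m^2; centre at d = 0.74 m, so I = I_cm + Md² gives I = 0.71022 + (3.75)(0.74)² = 2.7637 kg m^2.
Solid disk: I_cm = (1/2)MR² = (1/2)(1.42)(0.265)² = 0.04986 kg m^2; axis through the centre, so I = 0.04986 kg m^2.
Thin rod: I_cm = (1/12)ML² = (1/12)(3.02)(0.132)² = 0.004385 kg m^2; centre at d = 0.291 m, so I = I_cm + Md² gives I = 0.004385 + (3.02)(0.291)² = 0.26012 kg m^2.
Total I = 2.7637 + 0.04986 + 0.26012 = 3.0737 kg m^2.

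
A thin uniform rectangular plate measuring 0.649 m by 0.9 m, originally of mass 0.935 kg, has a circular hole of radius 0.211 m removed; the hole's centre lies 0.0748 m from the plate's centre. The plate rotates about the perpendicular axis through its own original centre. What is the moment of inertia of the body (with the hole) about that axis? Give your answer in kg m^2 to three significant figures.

Unpierced body about its centre: I₀ = (1/12)M(a²+b²) = (1/12)(0.935)[(0.649)² + (0.9)²] = 0.095931 kg m^2.
The removed disk has mass m = M·πr²/(ab) = (0.935)·π(0.211)²/(0.649·0.9) = 0.22389 kg (same uniform areal density).
Its moment of inertia about the rotation axis (parallel-axis theorem): I_hole = (1/2)mr² + md² = (1/2)(0.22389)(0.211)² + (0.22389)(0.0748)² = 0.0062366 kg m^2.
Treating the hole as negative mass, I = I₀ − I_hole = 0.095931 − 0.0062366 = 0.089694 kg m^2.

0.0897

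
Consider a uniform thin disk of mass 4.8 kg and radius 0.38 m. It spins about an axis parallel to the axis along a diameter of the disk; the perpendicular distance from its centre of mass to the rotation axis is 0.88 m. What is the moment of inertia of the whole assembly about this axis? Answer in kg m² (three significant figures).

3.89

I_cm = (1/4)MR² = (1/4)(4.8)(0.38)² = 0.17328 kg m²; centre at d = 0.88 m, so I = I_cm + Md² gives I = 0.17328 + (4.8)(0.88)² = 3.8904 kg m².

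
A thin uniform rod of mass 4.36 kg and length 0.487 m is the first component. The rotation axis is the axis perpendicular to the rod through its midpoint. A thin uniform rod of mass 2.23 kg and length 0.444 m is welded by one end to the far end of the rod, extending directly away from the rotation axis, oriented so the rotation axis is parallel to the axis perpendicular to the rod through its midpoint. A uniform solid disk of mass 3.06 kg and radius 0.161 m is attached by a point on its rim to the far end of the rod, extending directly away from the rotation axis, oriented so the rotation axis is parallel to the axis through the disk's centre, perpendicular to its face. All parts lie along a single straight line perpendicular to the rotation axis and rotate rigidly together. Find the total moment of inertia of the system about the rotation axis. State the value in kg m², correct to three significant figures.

2.85

Thin rod: I_cm = (1/12)ML² = (1/12)(4.36)(0.487)² = 0.086171 kg m²; axis through the centre, so I = 0.086171 kg m².
Thin rod: I_cm = (1/12)ML² = (1/12)(2.23)(0.444)² = 0.036634 kg m²; centre at d = 0.2435 + 0.222 = 0.4655 m, so I = I_cm + Md² gives I = 0.036634 + (2.23)(0.4655)² = 0.51985 kg m².
Solid disk: I_cm = (1/2)MR² = (1/2)(3.06)(0.161)² = 0.039659 kg m²; centre at d = 0.2435 + 0.222 + 0.222 + 0.161 = 0.8485 m, so I = I_cm + Md² gives I = 0.039659 + (3.06)(0.8485)² = 2.2427 kg m².
Total I = 0.086171 + 0.51985 + 2.2427 = 2.8487 kg m².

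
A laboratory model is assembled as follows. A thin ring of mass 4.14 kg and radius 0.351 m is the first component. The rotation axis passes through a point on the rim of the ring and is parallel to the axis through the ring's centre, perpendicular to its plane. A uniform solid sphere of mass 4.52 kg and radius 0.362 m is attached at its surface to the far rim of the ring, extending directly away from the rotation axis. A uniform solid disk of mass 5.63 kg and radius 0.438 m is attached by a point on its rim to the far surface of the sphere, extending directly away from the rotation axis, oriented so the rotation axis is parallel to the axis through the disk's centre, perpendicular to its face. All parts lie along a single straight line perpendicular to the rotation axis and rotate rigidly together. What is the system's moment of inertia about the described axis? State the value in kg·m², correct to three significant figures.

Thin ring: I_cm = MR² = (4.14)(0.351)² = 0.51005 kg·m²; centre at d = 0.351 m, so I = I_cm + Md² gives I = 0.51005 + (4.14)(0.351)² = 1.0201 kg·m².
Solid sphere: I_cm = (2/5)MR² = (2/5)(4.52)(0.362)² = 0.23693 kg·m²; centre at d = 0.351 + 0.351 + 0.362 = 1.064 m, so I = I_cm + Md² gives I = 0.23693 + (4.52)(1.064)² = 5.354 kg·m².
Solid disk: I_cm = (1/2)MR² = (1/2)(5.63)(0.438)² = 0.54004 kg·m²; centre at d = 0.351 + 0.351 + 0.362 + 0.362 + 0.438 = 1.864 m, so I = I_cm + Md² gives I = 0.54004 + (5.63)(1.864)² = 20.101 kg·m².
Total I = 1.0201 + 5.354 + 20.101 = 26.476 kg·m².

26.5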